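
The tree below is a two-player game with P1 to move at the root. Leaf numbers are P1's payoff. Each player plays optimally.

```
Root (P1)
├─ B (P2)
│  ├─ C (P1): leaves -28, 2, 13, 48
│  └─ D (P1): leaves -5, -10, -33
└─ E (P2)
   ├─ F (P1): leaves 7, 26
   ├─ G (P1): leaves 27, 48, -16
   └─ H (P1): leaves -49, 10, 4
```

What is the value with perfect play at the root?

C (P1): max(-28, 2, 13, 48) = 48
D (P1): max(-5, -10, -33) = -5
B (P2): min(48, -5) = -5
F (P1): max(7, 26) = 26
G (P1): max(27, 48, -16) = 48
H (P1): max(-49, 10, 4) = 10
E (P2): min(26, 48, 10) = 10
Root (P1): max(-5, 10) = 10

10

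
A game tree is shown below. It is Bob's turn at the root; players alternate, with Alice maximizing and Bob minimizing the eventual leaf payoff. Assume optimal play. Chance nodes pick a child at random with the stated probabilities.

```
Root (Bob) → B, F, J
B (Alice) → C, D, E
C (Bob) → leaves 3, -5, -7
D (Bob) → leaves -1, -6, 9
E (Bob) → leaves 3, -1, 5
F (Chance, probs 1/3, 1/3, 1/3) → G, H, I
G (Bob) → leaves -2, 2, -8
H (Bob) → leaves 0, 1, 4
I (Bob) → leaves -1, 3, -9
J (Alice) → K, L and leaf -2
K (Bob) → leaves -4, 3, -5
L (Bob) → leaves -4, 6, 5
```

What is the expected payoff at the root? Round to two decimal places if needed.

-5.67

C (Bob): min(3, -5, -7) = -7
D (Bob): min(-1, -6, 9) = -6
E (Bob): min(3, -1, 5) = -1
B (Alice): max(-7, -6, -1) = -1
G (Bob): min(-2, 2, -8) = -8
H (Bob): min(0, 1, 4) = 0
I (Bob): min(-1, 3, -9) = -9
F (Chance): 1/3·-8 + 1/3·0 + 1/3·-9 = -5.67
K (Bob): min(-4, 3, -5) = -5
L (Bob): min(-4, 6, 5) = -4
J (Alice): max(-5, -4, -2) = -2
Root (Bob): min(-1, -5.67, -2) = -5.67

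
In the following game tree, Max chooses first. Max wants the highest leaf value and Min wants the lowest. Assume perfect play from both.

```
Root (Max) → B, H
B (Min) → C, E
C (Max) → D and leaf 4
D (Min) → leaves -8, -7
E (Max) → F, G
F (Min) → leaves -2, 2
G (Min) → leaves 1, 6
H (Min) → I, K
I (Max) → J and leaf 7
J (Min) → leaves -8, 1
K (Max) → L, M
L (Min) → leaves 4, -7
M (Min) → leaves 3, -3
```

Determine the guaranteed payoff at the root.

D (Min): min(-8, -7) = -8
C (Max): max(-8, 4) = 4
F (Min): min(-2, 2) = -2
G (Min): min(1, 6) = 1
E (Max): max(-2, 1) = 1
B (Min): min(4, 1) = 1
J (Min): min(-8, 1) = -8
I (Max): max(-8, 7) = 7
L (Min): min(4, -7) = -7
M (Min): min(3, -3) = -3
K (Max): max(-7, -3) = -3
H (Min): min(7, -3) = -3
Root (Max): max(1, -3) = 1

1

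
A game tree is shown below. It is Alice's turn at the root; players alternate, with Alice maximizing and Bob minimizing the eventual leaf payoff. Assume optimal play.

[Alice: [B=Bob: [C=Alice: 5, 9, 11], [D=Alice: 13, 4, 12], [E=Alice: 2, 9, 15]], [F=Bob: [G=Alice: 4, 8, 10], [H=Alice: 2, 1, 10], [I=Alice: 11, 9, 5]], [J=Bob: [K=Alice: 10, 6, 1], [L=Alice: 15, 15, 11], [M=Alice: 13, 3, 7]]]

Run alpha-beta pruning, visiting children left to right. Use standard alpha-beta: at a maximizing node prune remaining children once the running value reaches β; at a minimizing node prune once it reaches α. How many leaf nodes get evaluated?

13

C [α=-∞,β=+∞]: v=11
D [α=-∞,β=11]: v=13 after child 1 ≥ β → β-cutoff, skip 2
E [α=-∞,β=11]: v=15
B [α=-∞,β=+∞]: v=11
G [α=11,β=+∞]: v=10
F [α=11,β=+∞]: v=10 after child 1 ≤ α → α-cutoff, skip 2
K [α=11,β=+∞]: v=10
J [α=11,β=+∞]: v=10 after child 1 ≤ α → α-cutoff, skip 2
Root [α=-∞,β=+∞]: v=11
Leaves evaluated: 13 of 27.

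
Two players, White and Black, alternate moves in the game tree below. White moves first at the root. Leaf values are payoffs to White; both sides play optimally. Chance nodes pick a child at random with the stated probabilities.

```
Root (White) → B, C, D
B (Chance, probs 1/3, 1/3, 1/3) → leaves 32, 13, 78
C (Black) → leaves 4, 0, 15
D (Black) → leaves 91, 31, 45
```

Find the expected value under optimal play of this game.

B (Chance): 1/3·32 + 1/3·13 + 1/3·78 = 41
C (Black): min(4, 0, 15) = 0
D (Black): min(91, 31, 45) = 31
Root (White): max(41, 0, 31) = 41

41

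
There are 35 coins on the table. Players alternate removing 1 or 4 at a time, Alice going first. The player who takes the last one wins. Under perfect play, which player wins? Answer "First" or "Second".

Second

W/L table (W = player to move can force a win):
i:   0  1  2  3  4  5  6  7  8  9 10 11 12 13 14 15 16 17 18 19 20 21 22 23 24 25 26 27 28 29 30 31 32 33 34 35
     L  W  L  W  W  L  W  L  W  W  L  W  L  W  W  L  W  L  W  W  L  W  L  W  W  L  W  L  W  W  L  W  L  W  W  L
Position 35 is L, so the second player wins.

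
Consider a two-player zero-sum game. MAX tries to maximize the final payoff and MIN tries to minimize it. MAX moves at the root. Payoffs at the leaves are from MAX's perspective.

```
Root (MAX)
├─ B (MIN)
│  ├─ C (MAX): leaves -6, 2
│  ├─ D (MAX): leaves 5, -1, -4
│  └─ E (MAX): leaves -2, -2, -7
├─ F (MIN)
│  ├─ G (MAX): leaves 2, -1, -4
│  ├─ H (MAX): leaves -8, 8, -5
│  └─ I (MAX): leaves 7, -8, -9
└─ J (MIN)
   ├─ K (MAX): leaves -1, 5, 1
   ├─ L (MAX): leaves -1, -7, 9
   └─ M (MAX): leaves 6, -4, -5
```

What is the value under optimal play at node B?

-2

C: max(-6, 2) = 2
D: max(5, -1, -4) = 5
E: max(-2, -2, -7) = -2
B: min(2, 5, -2) = -2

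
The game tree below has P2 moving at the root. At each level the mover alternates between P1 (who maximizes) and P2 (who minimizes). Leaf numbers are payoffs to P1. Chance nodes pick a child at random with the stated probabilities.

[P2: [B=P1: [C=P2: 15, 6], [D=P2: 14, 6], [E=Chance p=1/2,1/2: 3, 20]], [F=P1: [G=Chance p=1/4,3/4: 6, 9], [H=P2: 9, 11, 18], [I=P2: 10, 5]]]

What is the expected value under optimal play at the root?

C (P2): min(15, 6) = 6
D (P2): min(14, 6) = 6
E (Chance): 1/2·3 + 1/2·20 = 11.5
B (P1): max(6, 6, 11.5) = 11.5
G (Chance): 1/4·6 + 3/4·9 = 8.25
H (P2): min(9, 11, 18) = 9
I (P2): min(10, 5) = 5
F (P1): max(8.25, 9, 5) = 9
Root (P2): min(11.5, 9) = 9

9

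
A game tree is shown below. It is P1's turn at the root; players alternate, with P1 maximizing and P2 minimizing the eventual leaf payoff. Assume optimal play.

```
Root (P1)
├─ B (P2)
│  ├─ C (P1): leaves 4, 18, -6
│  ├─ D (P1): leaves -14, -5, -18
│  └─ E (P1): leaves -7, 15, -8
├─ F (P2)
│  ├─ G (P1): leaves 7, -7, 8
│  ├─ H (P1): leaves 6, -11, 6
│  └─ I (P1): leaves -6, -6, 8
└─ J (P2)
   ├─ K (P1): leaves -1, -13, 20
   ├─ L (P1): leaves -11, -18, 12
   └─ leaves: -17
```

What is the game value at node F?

6

G: max(7, -7, 8) = 8
H: max(6, -11, 6) = 6
I: max(-6, -6, 8) = 8
F: min(8, 6, 8) = 6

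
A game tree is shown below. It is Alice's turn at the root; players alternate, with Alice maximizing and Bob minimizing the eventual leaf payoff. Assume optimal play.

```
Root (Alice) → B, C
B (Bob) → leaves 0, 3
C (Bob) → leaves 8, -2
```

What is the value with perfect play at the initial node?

0

B (Bob): min(0, 3) = 0
C (Bob): min(8, -2) = -2
Root (Alice): max(0, -2) = 0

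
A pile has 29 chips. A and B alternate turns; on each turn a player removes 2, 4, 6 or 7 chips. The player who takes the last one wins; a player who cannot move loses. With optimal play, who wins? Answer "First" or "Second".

W/L table (W = player to move can force a win):
i:   0  1  2  3  4  5  6  7  8  9 10 11 12 13 14 15 16 17 18 19 20 21 22 23 24 25 26 27 28 29
     L  L  W  W  W  W  W  W  W  L  L  W  W  W  W  W  W  W  L  L  W  W  W  W  W  W  W  L  L  W
Position 29 is W, so the first player wins.

First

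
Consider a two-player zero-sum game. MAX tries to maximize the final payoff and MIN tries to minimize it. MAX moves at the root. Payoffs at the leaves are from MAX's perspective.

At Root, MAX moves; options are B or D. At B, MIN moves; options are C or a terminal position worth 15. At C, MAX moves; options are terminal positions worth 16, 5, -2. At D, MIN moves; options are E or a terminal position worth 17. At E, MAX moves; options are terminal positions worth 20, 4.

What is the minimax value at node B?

15

C: max(16, 5, -2) = 16
B: min(16, 15) = 15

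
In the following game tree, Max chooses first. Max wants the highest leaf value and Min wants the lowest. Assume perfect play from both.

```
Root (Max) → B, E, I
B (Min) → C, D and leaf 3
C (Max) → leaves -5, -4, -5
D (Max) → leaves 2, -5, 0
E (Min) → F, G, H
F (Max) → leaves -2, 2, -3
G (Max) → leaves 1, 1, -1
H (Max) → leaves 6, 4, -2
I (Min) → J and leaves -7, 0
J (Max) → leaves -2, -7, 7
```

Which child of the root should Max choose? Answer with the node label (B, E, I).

E

C (Max): max(-5, -4, -5) = -4
D (Max): max(2, -5, 0) = 2
B (Min): min(-4, 2, 3) = -4
F (Max): max(-2, 2, -3) = 2
G (Max): max(1, 1, -1) = 1
H (Max): max(6, 4, -2) = 6
E (Min): min(2, 1, 6) = 1
J (Max): max(-2, -7, 7) = 7
I (Min): min(7, -7, 0) = -7
Root (Max): max(-4, 1, -7) = 1
Max picks the child with the highest value: E (value 1).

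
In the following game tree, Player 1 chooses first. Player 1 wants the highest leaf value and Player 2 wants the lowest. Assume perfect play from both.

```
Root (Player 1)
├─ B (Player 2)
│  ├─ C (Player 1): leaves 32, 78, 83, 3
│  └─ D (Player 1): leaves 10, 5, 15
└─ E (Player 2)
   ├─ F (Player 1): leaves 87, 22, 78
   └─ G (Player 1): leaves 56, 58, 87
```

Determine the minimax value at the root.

87

C (Player 1): max(32, 78, 83, 3) = 83
D (Player 1): max(10, 5, 15) = 15
B (Player 2): min(83, 15) = 15
F (Player 1): max(87, 22, 78) = 87
G (Player 1): max(56, 58, 87) = 87
E (Player 2): min(87, 87) = 87
Root (Player 1): max(15, 87) = 87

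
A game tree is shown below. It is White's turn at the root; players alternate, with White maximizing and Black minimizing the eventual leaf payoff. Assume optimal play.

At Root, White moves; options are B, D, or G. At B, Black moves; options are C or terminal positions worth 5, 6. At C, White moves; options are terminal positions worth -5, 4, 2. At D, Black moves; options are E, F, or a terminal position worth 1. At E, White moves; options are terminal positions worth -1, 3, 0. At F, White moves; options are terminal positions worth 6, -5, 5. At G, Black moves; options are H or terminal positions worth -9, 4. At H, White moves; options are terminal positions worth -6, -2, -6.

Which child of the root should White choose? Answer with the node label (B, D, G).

C (White): max(-5, 4, 2) = 4
B (Black): min(4, 5, 6) = 4
E (White): max(-1, 3, 0) = 3
F (White): max(6, -5, 5) = 6
D (Black): min(3, 6, 1) = 1
H (White): max(-6, -2, -6) = -2
G (Black): min(-2, -9, 4) = -9
Root (White): max(4, 1, -9) = 4
White picks the child with the highest value: B (value 4).

B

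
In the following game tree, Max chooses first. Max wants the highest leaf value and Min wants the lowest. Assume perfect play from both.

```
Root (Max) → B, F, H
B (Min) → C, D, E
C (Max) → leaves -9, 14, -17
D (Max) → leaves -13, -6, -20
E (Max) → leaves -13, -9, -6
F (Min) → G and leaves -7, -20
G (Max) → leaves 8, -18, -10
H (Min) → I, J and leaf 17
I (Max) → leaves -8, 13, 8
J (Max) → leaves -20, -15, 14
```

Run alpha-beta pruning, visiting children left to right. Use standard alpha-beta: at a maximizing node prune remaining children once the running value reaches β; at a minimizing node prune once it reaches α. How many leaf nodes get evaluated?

C [α=-∞,β=+∞]: v=14
D [α=-∞,β=14]: v=-6
E [α=-∞,β=-6]: v=-6
B [α=-∞,β=+∞]: v=-6
G [α=-6,β=+∞]: v=8
F [α=-6,β=+∞]: v=-7 after child 2 ≤ α → α-cutoff, skip 1
I [α=-6,β=+∞]: v=13
J [α=-6,β=13]: v=14
H [α=-6,β=+∞]: v=13
Root [α=-∞,β=+∞]: v=13
Leaves evaluated: 20 of 21.

20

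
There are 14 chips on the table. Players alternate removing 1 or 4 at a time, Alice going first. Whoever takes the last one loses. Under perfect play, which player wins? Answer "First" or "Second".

First

Mark each pile size as W (mover wins) or L (mover loses):
i:   0  1  2  3  4  5  6  7  8  9 10 11 12 13 14
     W  L  W  L  W  W  L  W  L  W  W  L  W  L  W
Position 14 is W, so the first player wins.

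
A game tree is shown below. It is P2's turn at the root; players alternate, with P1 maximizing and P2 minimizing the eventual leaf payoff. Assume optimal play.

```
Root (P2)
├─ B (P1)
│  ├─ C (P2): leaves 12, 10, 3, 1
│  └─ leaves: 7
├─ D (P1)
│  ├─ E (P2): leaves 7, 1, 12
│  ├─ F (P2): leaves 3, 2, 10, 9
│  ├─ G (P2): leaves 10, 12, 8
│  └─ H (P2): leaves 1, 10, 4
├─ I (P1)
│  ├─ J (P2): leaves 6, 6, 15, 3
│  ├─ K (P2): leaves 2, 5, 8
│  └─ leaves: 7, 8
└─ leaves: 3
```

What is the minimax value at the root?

C (P2): min(12, 10, 3, 1) = 1
B (P1): max(1, 7) = 7
E (P2): min(7, 1, 12) = 1
F (P2): min(3, 2, 10, 9) = 2
G (P2): min(10, 12, 8) = 8
H (P2): min(1, 10, 4) = 1
D (P1): max(1, 2, 8, 1) = 8
J (P2): min(6, 6, 15, 3) = 3
K (P2): min(2, 5, 8) = 2
I (P1): max(3, 2, 7, 8) = 8
Root (P2): min(7, 8, 8, 3) = 3

3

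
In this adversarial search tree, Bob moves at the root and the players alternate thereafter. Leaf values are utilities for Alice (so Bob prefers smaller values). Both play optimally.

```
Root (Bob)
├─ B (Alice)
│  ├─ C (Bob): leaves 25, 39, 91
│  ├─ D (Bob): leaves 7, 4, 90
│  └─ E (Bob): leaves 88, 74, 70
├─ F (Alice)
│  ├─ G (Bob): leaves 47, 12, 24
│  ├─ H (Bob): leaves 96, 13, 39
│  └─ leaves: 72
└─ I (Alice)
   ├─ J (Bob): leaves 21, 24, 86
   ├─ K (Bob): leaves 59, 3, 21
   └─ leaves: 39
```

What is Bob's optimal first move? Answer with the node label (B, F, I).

I

C (Bob): min(25, 39, 91) = 25
D (Bob): min(7, 4, 90) = 4
E (Bob): min(88, 74, 70) = 70
B (Alice): max(25, 4, 70) = 70
G (Bob): min(47, 12, 24) = 12
H (Bob): min(96, 13, 39) = 13
F (Alice): max(12, 13, 72) = 72
J (Bob): min(21, 24, 86) = 21
K (Bob): min(59, 3, 21) = 3
I (Alice): max(21, 3, 39) = 39
Root (Bob): min(70, 72, 39) = 39
Bob picks the child with the lowest value: I (value 39).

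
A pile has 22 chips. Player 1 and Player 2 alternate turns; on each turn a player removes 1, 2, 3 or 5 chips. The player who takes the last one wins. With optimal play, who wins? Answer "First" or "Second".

First

Positions where the player to move wins (W) vs loses (L):
i:   0  1  2  3  4  5  6  7  8  9 10 11 12 13 14 15 16 17 18 19 20 21 22
     L  W  W  W  L  W  W  W  L  W  W  W  L  W  W  W  L  W  W  W  L  W  W
Position 22 is W, so the first player wins.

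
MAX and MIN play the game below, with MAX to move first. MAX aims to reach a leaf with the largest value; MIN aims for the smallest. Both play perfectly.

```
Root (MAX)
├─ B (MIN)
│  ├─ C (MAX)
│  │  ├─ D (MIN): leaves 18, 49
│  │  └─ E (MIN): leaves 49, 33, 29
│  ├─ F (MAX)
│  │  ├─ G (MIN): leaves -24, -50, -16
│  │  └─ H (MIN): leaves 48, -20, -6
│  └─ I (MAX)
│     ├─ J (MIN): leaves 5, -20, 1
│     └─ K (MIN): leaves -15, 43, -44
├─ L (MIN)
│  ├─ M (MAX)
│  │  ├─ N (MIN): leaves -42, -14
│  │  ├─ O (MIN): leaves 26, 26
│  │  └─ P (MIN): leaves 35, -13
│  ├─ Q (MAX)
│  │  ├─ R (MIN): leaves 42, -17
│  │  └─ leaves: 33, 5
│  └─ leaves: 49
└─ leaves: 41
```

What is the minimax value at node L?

26

N: min(-42, -14) = -42
O: min(26, 26) = 26
P: min(35, -13) = -13
M: max(-42, 26, -13) = 26
R: min(42, -17) = -17
Q: max(-17, 33, 5) = 33
L: min(26, 33, 49) = 26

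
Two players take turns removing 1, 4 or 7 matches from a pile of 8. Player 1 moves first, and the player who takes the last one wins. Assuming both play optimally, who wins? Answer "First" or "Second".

Second

Positions where the player to move wins (W) vs loses (L):
i:   0  1  2  3  4  5  6  7  8
     L  W  L  W  W  L  W  W  L
Position 8 is L, so the second player wins.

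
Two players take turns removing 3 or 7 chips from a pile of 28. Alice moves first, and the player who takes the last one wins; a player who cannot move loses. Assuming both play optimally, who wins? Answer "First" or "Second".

First

i:   0  1  2  3  4  5  6  7  8  9 10 11 12 13 14 15 16 17 18 19 20 21 22 23 24 25 26 27 28
     L  L  L  W  W  W  L  W  W  W  L  L  L  W  W  W  L  W  W  W  L  L  L  W  W  W  L  W  W
Position 28 is W, so the first player wins.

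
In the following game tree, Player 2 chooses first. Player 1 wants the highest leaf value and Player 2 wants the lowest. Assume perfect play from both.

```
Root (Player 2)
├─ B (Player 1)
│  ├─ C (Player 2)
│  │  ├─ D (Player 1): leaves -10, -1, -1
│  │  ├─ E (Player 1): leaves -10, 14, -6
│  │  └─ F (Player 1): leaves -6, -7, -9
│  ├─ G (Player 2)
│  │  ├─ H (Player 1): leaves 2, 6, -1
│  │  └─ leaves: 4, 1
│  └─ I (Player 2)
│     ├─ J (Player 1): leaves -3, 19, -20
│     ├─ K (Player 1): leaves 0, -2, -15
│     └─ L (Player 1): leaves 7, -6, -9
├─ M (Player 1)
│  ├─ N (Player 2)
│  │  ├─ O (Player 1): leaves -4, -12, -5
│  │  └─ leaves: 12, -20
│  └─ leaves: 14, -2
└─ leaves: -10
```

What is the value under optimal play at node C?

D: max(-10, -1, -1) = -1
E: max(-10, 14, -6) = 14
F: max(-6, -7, -9) = -6
C: min(-1, 14, -6) = -6

-6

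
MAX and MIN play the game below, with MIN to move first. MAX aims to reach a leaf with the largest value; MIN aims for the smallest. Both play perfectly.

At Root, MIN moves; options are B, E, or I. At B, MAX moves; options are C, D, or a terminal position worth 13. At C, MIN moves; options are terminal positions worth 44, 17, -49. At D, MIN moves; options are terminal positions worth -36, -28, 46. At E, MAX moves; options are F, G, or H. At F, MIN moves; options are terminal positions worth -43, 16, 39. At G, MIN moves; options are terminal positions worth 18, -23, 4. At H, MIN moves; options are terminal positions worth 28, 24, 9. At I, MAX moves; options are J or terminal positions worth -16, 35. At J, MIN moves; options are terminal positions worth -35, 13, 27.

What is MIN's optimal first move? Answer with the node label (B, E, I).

E

C (MIN): min(44, 17, -49) = -49
D (MIN): min(-36, -28, 46) = -36
B (MAX): max(-49, -36, 13) = 13
F (MIN): min(-43, 16, 39) = -43
G (MIN): min(18, -23, 4) = -23
H (MIN): min(28, 24, 9) = 9
E (MAX): max(-43, -23, 9) = 9
J (MIN): min(-35, 13, 27) = -35
I (MAX): max(-35, -16, 35) = 35
Root (MIN): min(13, 9, 35) = 9
MIN picks the child with the lowest value: E (value 9).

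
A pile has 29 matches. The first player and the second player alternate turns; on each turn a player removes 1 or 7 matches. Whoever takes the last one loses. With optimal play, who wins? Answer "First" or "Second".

Second

W/L table (W = player to move can force a win):
i:   0  1  2  3  4  5  6  7  8  9 10 11 12 13 14 15 16 17 18 19 20 21 22 23 24 25 26 27 28 29
     W  L  W  L  W  L  W  L  W  L  W  L  W  L  W  L  W  L  W  L  W  L  W  L  W  L  W  L  W  L
Position 29 is L, so the second player wins.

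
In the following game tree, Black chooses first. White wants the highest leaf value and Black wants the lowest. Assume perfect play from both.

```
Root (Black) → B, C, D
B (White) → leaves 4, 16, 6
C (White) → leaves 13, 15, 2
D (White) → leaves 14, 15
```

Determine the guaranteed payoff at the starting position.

15

B (White): max(4, 16, 6) = 16
C (White): max(13, 15, 2) = 15
D (White): max(14, 15) = 15
Root (Black): min(16, 15, 15) = 15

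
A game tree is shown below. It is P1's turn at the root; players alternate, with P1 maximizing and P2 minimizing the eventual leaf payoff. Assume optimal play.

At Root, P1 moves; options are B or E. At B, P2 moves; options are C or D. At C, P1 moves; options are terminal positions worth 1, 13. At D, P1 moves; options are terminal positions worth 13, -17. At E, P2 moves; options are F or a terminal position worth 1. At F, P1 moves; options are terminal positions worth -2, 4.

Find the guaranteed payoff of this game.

13

C (P1): max(1, 13) = 13
D (P1): max(13, -17) = 13
B (P2): min(13, 13) = 13
F (P1): max(-2, 4) = 4
E (P2): min(4, 1) = 1
Root (P1): max(13, 1) = 13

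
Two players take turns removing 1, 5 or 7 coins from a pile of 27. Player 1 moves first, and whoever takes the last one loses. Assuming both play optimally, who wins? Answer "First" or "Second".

Second

Positions where the player to move wins (W) vs loses (L):
i:   0  1  2  3  4  5  6  7  8  9 10 11 12 13 14 15 16 17 18 19 20 21 22 23 24 25 26 27
     W  L  W  L  W  L  W  L  W  L  W  L  W  L  W  L  W  L  W  L  W  L  W  L  W  L  W  L
Position 27 is L, so the second player wins.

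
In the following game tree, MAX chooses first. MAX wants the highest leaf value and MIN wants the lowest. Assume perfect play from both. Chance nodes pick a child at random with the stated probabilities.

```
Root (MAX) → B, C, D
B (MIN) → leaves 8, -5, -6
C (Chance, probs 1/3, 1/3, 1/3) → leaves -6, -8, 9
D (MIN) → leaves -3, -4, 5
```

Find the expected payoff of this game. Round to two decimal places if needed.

B (MIN): min(8, -5, -6) = -6
C (Chance): 1/3·-6 + 1/3·-8 + 1/3·9 = -1.67
D (MIN): min(-3, -4, 5) = -4
Root (MAX): max(-6, -1.67, -4) = -1.67

-1.67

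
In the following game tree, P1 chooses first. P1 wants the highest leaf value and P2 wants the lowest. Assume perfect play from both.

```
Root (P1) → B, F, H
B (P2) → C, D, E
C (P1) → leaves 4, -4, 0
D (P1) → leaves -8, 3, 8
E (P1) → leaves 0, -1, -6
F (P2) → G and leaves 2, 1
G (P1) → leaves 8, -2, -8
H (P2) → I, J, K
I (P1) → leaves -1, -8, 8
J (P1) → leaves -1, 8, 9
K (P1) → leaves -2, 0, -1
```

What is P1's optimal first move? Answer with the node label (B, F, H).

F

C (P1): max(4, -4, 0) = 4
D (P1): max(-8, 3, 8) = 8
E (P1): max(0, -1, -6) = 0
B (P2): min(4, 8, 0) = 0
G (P1): max(8, -2, -8) = 8
F (P2): min(8, 2, 1) = 1
I (P1): max(-1, -8, 8) = 8
J (P1): max(-1, 8, 9) = 9
K (P1): max(-2, 0, -1) = 0
H (P2): min(8, 9, 0) = 0
Root (P1): max(0, 1, 0) = 1
P1 picks the child with the highest value: F (value 1).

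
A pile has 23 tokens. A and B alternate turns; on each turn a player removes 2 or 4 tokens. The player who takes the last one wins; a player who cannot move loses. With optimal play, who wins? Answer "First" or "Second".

i:   0  1  2  3  4  5  6  7  8  9 10 11 12 13 14 15 16 17 18 19 20 21 22 23
     L  L  W  W  W  W  L  L  W  W  W  W  L  L  W  W  W  W  L  L  W  W  W  W
Position 23 is W, so the first player wins.

First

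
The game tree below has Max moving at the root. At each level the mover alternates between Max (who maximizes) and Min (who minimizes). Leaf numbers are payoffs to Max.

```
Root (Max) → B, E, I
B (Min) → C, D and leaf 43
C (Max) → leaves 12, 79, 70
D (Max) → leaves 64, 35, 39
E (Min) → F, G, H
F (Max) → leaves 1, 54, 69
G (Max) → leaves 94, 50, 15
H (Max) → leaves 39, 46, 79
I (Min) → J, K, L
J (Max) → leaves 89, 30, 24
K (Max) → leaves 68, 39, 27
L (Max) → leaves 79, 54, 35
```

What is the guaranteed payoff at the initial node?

69

C (Max): max(12, 79, 70) = 79
D (Max): max(64, 35, 39) = 64
B (Min): min(79, 64, 43) = 43
F (Max): max(1, 54, 69) = 69
G (Max): max(94, 50, 15) = 94
H (Max): max(39, 46, 79) = 79
E (Min): min(69, 94, 79) = 69
J (Max): max(89, 30, 24) = 89
K (Max): max(68, 39, 27) = 68
L (Max): max(79, 54, 35) = 79
I (Min): min(89, 68, 79) = 68
Root (Max): max(43, 69, 68) = 69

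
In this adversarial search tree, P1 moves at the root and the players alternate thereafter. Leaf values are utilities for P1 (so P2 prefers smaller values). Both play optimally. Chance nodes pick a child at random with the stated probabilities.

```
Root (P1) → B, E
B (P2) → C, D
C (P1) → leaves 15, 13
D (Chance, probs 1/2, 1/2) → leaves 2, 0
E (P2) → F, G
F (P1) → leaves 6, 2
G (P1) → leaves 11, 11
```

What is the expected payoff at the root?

6

C (P1): max(15, 13) = 15
D (Chance): 1/2·2 + 1/2·0 = 1
B (P2): min(15, 1) = 1
F (P1): max(6, 2) = 6
G (P1): max(11, 11) = 11
E (P2): min(6, 11) = 6
Root (P1): max(1, 6) = 6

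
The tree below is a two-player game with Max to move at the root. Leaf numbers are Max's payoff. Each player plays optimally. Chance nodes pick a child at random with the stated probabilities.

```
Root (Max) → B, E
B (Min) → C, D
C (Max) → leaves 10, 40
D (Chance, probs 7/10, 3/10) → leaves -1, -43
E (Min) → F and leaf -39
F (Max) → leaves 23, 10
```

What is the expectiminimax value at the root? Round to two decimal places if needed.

C (Max): max(10, 40) = 40
D (Chance): 7/10·-1 + 3/10·-43 = -13.6
B (Min): min(40, -13.6) = -13.6
F (Max): max(23, 10) = 23
E (Min): min(23, -39) = -39
Root (Max): max(-13.6, -39) = -13.6

-13.6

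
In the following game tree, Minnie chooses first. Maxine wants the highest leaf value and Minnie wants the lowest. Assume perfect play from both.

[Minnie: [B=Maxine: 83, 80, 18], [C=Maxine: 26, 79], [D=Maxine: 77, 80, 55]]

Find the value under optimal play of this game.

B (Maxine): max(83, 80, 18) = 83
C (Maxine): max(26, 79) = 79
D (Maxine): max(77, 80, 55) = 80
Root (Minnie): min(83, 79, 80) = 79

79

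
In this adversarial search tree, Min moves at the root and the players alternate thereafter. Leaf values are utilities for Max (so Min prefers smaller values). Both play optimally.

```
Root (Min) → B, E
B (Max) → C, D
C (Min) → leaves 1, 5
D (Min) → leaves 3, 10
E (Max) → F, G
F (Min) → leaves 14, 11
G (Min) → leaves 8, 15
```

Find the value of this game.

3

C (Min): min(1, 5) = 1
D (Min): min(3, 10) = 3
B (Max): max(1, 3) = 3
F (Min): min(14, 11) = 11
G (Min): min(8, 15) = 8
E (Max): max(11, 8) = 11
Root (Min): min(3, 11) = 3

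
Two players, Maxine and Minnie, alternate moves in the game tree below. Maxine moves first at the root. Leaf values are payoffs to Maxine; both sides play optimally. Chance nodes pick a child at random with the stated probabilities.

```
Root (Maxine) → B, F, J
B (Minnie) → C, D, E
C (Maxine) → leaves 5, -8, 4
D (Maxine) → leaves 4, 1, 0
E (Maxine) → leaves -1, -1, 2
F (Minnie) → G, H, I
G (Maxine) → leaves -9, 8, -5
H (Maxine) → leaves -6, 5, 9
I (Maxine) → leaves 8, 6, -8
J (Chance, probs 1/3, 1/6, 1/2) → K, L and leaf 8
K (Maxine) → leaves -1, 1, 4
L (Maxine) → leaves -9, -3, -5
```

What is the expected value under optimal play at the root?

8

C (Maxine): max(5, -8, 4) = 5
D (Maxine): max(4, 1, 0) = 4
E (Maxine): max(-1, -1, 2) = 2
B (Minnie): min(5, 4, 2) = 2
G (Maxine): max(-9, 8, -5) = 8
H (Maxine): max(-6, 5, 9) = 9
I (Maxine): max(8, 6, -8) = 8
F (Minnie): min(8, 9, 8) = 8
K (Maxine): max(-1, 1, 4) = 4
L (Maxine): max(-9, -3, -5) = -3
J (Chance): 1/3·4 + 1/6·-3 + 1/2·8 = 4.83
Root (Maxine): max(2, 8, 4.83) = 8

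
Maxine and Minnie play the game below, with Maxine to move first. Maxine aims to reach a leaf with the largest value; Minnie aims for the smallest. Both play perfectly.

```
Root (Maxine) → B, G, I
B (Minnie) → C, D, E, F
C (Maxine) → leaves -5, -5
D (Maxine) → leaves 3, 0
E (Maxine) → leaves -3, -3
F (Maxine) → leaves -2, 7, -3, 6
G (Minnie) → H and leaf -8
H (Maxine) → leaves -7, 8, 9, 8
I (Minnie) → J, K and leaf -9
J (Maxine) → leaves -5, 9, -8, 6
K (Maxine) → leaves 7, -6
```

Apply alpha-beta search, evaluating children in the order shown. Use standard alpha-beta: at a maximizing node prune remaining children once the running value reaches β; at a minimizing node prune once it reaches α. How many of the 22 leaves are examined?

17

C [α=-∞,β=+∞]: v=-5
D [α=-∞,β=-5]: v=3 after child 1 ≥ β → β-cutoff, skip 1
E [α=-∞,β=-5]: v=-3 after child 1 ≥ β → β-cutoff, skip 1
F [α=-∞,β=-5]: v=-2 after child 1 ≥ β → β-cutoff, skip 3
B [α=-∞,β=+∞]: v=-5
H [α=-5,β=+∞]: v=9
G [α=-5,β=+∞]: v=-8
J [α=-5,β=+∞]: v=9
K [α=-5,β=9]: v=7
I [α=-5,β=+∞]: v=-9
Root [α=-∞,β=+∞]: v=-5
Leaves evaluated: 17 of 22.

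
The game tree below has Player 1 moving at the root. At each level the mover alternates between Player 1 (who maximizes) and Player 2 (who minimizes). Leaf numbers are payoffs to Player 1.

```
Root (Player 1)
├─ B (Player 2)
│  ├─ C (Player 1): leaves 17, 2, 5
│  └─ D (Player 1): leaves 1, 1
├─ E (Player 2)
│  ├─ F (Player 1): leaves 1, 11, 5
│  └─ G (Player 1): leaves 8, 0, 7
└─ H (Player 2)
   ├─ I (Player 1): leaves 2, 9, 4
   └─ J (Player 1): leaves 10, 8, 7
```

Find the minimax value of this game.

9

C (Player 1): max(17, 2, 5) = 17
D (Player 1): max(1, 1) = 1
B (Player 2): min(17, 1) = 1
F (Player 1): max(1, 11, 5) = 11
G (Player 1): max(8, 0, 7) = 8
E (Player 2): min(11, 8) = 8
I (Player 1): max(2, 9, 4) = 9
J (Player 1): max(10, 8, 7) = 10
H (Player 2): min(9, 10) = 9
Root (Player 1): max(1, 8, 9) = 9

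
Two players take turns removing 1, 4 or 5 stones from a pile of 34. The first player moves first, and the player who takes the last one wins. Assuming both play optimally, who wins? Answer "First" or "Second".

i:   0  1  2  3  4  5  6  7  8  9 10 11 12 13 14 15 16 17 18 19 20 21 22 23 24 25 26 27 28 29 30 31 32 33 34
     L  W  L  W  W  W  W  W  L  W  L  W  W  W  W  W  L  W  L  W  W  W  W  W  L  W  L  W  W  W  W  W  L  W  L
Position 34 is L, so the second player wins.

Second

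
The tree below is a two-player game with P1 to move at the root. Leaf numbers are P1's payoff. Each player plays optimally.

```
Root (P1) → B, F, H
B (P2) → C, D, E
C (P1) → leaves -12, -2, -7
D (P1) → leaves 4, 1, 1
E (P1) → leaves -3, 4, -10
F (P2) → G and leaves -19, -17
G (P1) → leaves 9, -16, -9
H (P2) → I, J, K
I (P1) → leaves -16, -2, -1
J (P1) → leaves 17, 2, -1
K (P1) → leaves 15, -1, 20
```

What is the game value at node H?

I: max(-16, -2, -1) = -1
J: max(17, 2, -1) = 17
K: max(15, -1, 20) = 20
H: min(-1, 17, 20) = -1

-1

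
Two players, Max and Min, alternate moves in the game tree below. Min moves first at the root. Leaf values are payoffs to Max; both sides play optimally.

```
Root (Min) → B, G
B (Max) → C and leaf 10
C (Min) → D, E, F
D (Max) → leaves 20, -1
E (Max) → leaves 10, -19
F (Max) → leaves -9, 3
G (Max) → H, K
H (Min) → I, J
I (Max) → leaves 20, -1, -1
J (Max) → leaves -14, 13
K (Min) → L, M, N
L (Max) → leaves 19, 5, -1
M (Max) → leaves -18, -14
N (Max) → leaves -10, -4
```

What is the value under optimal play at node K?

-14

L: max(19, 5, -1) = 19
M: max(-18, -14) = -14
N: max(-10, -4) = -4
K: min(19, -14, -4) = -14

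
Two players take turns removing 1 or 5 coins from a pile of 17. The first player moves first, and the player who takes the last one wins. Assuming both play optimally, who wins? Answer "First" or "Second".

First

W/L table (W = player to move can force a win):
i:   0  1  2  3  4  5  6  7  8  9 10 11 12 13 14 15 16 17
     L  W  L  W  L  W  L  W  L  W  L  W  L  W  L  W  L  W
Position 17 is W, so the first player wins.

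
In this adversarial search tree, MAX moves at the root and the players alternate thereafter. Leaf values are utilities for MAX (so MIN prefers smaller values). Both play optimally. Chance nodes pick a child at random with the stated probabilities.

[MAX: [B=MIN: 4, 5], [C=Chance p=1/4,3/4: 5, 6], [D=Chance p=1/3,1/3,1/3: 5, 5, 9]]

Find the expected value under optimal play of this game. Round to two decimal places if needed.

B (MIN): min(4, 5) = 4
C (Chance): 1/4·5 + 3/4·6 = 5.75
D (Chance): 1/3·5 + 1/3·5 + 1/3·9 = 6.33
Root (MAX): max(4, 5.75, 6.33) = 6.33

6.33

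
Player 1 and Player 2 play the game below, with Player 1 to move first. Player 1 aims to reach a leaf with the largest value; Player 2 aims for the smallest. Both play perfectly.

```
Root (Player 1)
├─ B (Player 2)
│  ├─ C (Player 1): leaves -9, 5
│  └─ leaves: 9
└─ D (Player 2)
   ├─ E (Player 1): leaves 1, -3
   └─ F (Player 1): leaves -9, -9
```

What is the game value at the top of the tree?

C (Player 1): max(-9, 5) = 5
B (Player 2): min(5, 9) = 5
E (Player 1): max(1, -3) = 1
F (Player 1): max(-9, -9) = -9
D (Player 2): min(1, -9) = -9
Root (Player 1): max(5, -9) = 5

5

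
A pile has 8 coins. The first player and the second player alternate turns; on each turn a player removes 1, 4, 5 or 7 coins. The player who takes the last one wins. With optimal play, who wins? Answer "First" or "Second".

Positions where the player to move wins (W) vs loses (L):
i:   0  1  2  3  4  5  6  7  8
     L  W  L  W  W  W  W  W  L
Position 8 is L, so the second player wins.

Second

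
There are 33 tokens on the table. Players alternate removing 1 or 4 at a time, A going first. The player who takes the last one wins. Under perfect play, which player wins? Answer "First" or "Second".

Positions where the player to move wins (W) vs loses (L):
i:   0  1  2  3  4  5  6  7  8  9 10 11 12 13 14 15 16 17 18 19 20 21 22 23 24 25 26 27 28 29 30 31 32 33
     L  W  L  W  W  L  W  L  W  W  L  W  L  W  W  L  W  L  W  W  L  W  L  W  W  L  W  L  W  W  L  W  L  W
Position 33 is W, so the first player wins.

First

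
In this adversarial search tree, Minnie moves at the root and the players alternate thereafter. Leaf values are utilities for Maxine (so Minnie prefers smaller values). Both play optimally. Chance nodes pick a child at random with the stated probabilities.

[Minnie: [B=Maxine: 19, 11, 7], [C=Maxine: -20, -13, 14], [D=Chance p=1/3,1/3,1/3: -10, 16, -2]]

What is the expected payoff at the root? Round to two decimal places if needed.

1.33

B (Maxine): max(19, 11, 7) = 19
C (Maxine): max(-20, -13, 14) = 14
D (Chance): 1/3·-10 + 1/3·16 + 1/3·-2 = 1.33
Root (Minnie): min(19, 14, 1.33) = 1.33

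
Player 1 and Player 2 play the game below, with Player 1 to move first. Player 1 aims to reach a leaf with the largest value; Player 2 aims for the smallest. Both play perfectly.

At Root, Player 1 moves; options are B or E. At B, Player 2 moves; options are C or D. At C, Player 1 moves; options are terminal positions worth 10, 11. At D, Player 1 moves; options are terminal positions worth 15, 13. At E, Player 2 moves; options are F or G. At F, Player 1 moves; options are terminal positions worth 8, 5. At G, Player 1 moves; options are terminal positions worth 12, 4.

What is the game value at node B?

C: max(10, 11) = 11
D: max(15, 13) = 15
B: min(11, 15) = 11

11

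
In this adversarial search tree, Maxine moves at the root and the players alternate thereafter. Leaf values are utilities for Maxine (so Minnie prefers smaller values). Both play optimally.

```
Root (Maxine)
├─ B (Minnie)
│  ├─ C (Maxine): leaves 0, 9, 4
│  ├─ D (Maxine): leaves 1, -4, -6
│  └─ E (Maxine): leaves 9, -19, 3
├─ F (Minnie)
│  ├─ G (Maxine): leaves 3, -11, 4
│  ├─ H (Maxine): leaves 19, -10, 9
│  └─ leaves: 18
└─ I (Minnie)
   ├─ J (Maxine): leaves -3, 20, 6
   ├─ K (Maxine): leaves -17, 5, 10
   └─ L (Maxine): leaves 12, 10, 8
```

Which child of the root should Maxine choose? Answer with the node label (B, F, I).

C (Maxine): max(0, 9, 4) = 9
D (Maxine): max(1, -4, -6) = 1
E (Maxine): max(9, -19, 3) = 9
B (Minnie): min(9, 1, 9) = 1
G (Maxine): max(3, -11, 4) = 4
H (Maxine): max(19, -10, 9) = 19
F (Minnie): min(4, 19, 18) = 4
J (Maxine): max(-3, 20, 6) = 20
K (Maxine): max(-17, 5, 10) = 10
L (Maxine): max(12, 10, 8) = 12
I (Minnie): min(20, 10, 12) = 10
Root (Maxine): max(1, 4, 10) = 10
Maxine picks the child with the highest value: I (value 10).

I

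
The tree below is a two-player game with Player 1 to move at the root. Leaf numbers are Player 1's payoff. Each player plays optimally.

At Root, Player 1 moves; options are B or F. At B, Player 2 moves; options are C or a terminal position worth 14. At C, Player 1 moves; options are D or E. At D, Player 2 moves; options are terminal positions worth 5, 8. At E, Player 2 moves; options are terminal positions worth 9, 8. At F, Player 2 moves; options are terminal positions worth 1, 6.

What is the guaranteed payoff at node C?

8

D: min(5, 8) = 5
E: min(9, 8) = 8
C: max(5, 8) = 8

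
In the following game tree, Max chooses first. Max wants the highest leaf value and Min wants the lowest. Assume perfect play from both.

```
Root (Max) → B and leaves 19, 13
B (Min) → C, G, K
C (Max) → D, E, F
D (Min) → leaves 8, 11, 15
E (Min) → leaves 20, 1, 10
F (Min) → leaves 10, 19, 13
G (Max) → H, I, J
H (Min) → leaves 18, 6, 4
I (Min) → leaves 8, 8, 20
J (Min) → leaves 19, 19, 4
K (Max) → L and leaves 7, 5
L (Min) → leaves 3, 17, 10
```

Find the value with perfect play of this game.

D (Min): min(8, 11, 15) = 8
E (Min): min(20, 1, 10) = 1
F (Min): min(10, 19, 13) = 10
C (Max): max(8, 1, 10) = 10
H (Min): min(18, 6, 4) = 4
I (Min): min(8, 8, 20) = 8
J (Min): min(19, 19, 4) = 4
G (Max): max(4, 8, 4) = 8
L (Min): min(3, 17, 10) = 3
K (Max): max(3, 7, 5) = 7
B (Min): min(10, 8, 7) = 7
Root (Max): max(7, 19, 13) = 19

19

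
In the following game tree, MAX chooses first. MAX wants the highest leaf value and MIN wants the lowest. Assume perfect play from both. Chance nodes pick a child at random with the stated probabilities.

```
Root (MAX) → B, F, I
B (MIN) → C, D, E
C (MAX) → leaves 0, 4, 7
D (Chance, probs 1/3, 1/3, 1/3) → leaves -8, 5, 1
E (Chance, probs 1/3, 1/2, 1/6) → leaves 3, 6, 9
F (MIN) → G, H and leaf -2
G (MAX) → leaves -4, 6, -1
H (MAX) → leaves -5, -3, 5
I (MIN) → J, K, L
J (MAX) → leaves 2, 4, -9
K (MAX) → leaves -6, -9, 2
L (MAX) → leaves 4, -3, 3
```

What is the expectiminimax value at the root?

C (MAX): max(0, 4, 7) = 7
D (Chance): 1/3·-8 + 1/3·5 + 1/3·1 = -0.67
E (Chance): 1/3·3 + 1/2·6 + 1/6·9 = 5.5
B (MIN): min(7, -0.67, 5.5) = -0.67
G (MAX): max(-4, 6, -1) = 6
H (MAX): max(-5, -3, 5) = 5
F (MIN): min(6, 5, -2) = -2
J (MAX): max(2, 4, -9) = 4
K (MAX): max(-6, -9, 2) = 2
L (MAX): max(4, -3, 3) = 4
I (MIN): min(4, 2, 4) = 2
Root (MAX): max(-0.67, -2, 2) = 2

2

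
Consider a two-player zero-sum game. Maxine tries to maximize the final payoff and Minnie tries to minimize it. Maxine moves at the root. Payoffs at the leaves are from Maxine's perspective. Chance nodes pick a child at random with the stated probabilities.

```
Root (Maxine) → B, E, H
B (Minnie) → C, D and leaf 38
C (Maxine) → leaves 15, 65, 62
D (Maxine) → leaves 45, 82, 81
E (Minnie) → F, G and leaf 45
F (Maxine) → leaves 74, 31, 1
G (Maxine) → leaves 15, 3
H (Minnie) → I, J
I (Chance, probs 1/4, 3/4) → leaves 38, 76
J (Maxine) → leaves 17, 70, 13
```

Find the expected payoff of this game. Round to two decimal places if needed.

C (Maxine): max(15, 65, 62) = 65
D (Maxine): max(45, 82, 81) = 82
B (Minnie): min(65, 82, 38) = 38
F (Maxine): max(74, 31, 1) = 74
G (Maxine): max(15, 3) = 15
E (Minnie): min(74, 15, 45) = 15
I (Chance): 1/4·38 + 3/4·76 = 66.5
J (Maxine): max(17, 70, 13) = 70
H (Minnie): min(66.5, 70) = 66.5
Root (Maxine): max(38, 15, 66.5) = 66.5

66.5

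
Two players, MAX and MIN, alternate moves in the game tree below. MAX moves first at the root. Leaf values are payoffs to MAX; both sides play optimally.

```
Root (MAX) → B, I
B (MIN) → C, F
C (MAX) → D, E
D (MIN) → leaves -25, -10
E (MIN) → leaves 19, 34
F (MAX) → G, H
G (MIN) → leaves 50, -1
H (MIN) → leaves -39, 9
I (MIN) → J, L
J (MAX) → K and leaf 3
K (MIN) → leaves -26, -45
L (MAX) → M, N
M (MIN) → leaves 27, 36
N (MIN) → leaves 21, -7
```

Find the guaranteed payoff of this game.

D (MIN): min(-25, -10) = -25
E (MIN): min(19, 34) = 19
C (MAX): max(-25, 19) = 19
G (MIN): min(50, -1) = -1
H (MIN): min(-39, 9) = -39
F (MAX): max(-1, -39) = -1
B (MIN): min(19, -1) = -1
K (MIN): min(-26, -45) = -45
J (MAX): max(-45, 3) = 3
M (MIN): min(27, 36) = 27
N (MIN): min(21, -7) = -7
L (MAX): max(27, -7) = 27
I (MIN): min(3, 27) = 3
Root (MAX): max(-1, 3) = 3

3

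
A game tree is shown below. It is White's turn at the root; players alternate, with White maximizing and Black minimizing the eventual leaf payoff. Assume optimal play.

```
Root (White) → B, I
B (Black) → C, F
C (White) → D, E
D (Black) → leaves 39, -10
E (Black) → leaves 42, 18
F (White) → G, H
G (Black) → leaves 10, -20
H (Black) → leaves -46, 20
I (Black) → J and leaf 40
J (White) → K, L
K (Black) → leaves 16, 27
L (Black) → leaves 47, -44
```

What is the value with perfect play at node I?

16

K: min(16, 27) = 16
L: min(47, -44) = -44
J: max(16, -44) = 16
I: min(16, 40) = 16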